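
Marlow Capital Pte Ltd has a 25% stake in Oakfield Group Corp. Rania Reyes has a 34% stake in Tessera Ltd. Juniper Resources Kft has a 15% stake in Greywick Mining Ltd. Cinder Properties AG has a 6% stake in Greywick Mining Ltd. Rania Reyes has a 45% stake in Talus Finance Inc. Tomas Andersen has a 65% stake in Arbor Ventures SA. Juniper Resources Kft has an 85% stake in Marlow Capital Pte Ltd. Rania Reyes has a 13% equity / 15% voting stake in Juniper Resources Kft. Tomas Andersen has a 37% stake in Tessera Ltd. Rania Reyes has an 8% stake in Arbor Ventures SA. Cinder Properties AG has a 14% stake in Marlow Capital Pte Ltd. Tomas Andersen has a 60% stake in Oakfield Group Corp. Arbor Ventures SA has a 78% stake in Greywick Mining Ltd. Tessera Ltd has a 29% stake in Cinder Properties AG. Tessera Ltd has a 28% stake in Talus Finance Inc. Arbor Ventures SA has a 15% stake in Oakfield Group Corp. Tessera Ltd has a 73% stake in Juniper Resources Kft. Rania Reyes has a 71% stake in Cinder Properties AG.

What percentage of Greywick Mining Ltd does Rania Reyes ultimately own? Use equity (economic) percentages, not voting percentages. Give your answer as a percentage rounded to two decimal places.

Rania reaches Greywick along 5 paths.
Via Arbor: 8% × 78% = 6.24%.
Via Cinder: 71% × 6% = 4.26%.
Via Tessera → Cinder: 34% × 29% × 6% = 0.5916%.
Via Juniper: 13% × 15% = 1.95%.
Via Tessera → Juniper: 34% × 73% × 15% = 3.723%.
Total: 6.24% + 4.26% + 0.5916% + 1.95% + 3.723% = 16.7646%.
Rounded: 16.76%.

16.76%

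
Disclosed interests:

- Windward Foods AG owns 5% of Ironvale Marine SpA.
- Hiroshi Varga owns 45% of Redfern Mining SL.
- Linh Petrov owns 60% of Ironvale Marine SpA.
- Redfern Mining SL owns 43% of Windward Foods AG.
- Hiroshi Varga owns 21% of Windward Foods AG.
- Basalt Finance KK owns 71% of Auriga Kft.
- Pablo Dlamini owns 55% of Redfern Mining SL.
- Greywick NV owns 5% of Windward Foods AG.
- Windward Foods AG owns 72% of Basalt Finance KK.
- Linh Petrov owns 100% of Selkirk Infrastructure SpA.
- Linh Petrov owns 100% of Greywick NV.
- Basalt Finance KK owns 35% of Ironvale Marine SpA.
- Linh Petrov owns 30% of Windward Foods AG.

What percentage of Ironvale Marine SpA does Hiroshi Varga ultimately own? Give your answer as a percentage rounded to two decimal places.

12.19%

Hiroshi reaches Ironvale along 4 paths.
Via Windward: 21% × 5% = 1.05%.
Via Redfern → Windward: 45% × 43% × 5% = 0.9675%.
Via Windward → Basalt: 21% × 72% × 35% = 5.292%.
Via Redfern → Windward → Basalt: 45% × 43% × 72% × 35% = 4.8762%.
Total: 1.05% + 0.9675% + 5.292% + 4.8762% = 12.1857%.
Rounded: 12.19%.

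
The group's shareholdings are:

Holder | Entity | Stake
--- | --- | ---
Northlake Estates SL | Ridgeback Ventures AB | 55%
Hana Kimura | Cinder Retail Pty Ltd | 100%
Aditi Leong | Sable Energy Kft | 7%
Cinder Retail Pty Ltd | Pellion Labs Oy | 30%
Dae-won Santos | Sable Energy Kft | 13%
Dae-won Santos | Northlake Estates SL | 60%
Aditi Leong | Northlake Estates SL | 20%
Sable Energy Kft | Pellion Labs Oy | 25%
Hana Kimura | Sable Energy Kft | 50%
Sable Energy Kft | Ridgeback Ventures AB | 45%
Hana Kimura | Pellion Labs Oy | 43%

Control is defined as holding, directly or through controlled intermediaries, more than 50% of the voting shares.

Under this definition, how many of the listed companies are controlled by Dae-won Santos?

Dae-won holds 60% of Northlake, so Dae-won controls Northlake.
Northlake holds 55% of Ridgeback, so Dae-won controls Ridgeback.
No other company's threshold is met.
Dae-won controls 2 companies.

2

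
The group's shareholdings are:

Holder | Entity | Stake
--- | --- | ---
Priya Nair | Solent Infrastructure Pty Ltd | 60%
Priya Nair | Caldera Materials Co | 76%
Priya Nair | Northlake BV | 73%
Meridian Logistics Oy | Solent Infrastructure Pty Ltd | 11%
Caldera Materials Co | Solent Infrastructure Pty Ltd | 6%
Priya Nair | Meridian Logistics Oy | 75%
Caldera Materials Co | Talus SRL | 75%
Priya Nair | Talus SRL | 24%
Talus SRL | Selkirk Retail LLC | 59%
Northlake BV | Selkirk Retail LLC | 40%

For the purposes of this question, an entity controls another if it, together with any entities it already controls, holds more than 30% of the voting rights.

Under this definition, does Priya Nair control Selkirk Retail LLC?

Yes

Priya holds 73% of Northlake, so Priya controls Northlake.
Priya holds 76% of Caldera, so Priya controls Caldera.
Priya and Caldera together hold 24% + 75% = 99% of Talus, so Priya controls Talus.
Northlake and Talus together hold 40% + 59% = 99% of Selkirk, so Priya controls Selkirk.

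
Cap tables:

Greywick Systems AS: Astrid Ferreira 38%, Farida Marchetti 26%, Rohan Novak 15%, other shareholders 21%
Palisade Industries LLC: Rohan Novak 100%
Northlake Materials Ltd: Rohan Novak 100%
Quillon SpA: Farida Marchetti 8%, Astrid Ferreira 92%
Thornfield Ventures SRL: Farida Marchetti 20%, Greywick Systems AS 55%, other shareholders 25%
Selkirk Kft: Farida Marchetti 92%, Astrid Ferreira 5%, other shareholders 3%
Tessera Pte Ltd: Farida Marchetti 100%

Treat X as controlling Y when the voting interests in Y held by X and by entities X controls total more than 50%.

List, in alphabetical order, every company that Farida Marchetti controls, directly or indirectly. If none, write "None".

Selkirk Kft, Tessera Pte Ltd

Farida holds 92% of Selkirk, so Farida controls Selkirk.
Farida holds 100% of Tessera, so Farida controls Tessera.
No other company's threshold is met.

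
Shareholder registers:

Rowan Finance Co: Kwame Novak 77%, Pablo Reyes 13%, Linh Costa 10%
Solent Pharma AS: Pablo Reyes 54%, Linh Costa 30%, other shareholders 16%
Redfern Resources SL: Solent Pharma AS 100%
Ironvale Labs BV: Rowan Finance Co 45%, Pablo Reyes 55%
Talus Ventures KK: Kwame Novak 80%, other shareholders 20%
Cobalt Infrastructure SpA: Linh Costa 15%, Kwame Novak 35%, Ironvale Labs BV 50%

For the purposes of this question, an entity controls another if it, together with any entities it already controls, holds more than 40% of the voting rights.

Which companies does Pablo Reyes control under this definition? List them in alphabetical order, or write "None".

Cobalt Infrastructure SpA, Ironvale Labs BV, Redfern Resources SL, Solent Pharma AS

Pablo holds 54% of Solent, so Pablo controls Solent.
Solent holds 100% of Redfern, so Pablo controls Redfern.
Pablo holds 55% of Ironvale, so Pablo controls Ironvale.
Ironvale holds 50% of Cobalt, so Pablo controls Cobalt.
No other company's threshold is met.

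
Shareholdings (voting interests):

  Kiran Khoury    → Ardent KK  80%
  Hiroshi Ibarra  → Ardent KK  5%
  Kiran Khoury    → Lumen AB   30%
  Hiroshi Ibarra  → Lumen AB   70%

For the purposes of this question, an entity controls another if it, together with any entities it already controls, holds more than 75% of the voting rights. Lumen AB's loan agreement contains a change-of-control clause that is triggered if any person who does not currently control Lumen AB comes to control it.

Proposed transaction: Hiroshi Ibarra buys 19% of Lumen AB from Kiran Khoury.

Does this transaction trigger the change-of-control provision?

The purchase adds only to Hiroshi's holdings (Kiran's stake shrinks), so Hiroshi is the only person who could newly come to control Lumen.
Hiroshi's largest direct stake is 70% in Lumen, which does not meet the threshold, so Hiroshi controls no company.
In Lumen, Hiroshi's side holds only 70%, not > 75%.
So before the transaction, Hiroshi does not control Lumen.
After the purchase, Hiroshi's direct stake in Lumen rises to 70% + 19% = 89%, and Kiran's stake falls to 11%.
Hiroshi holds 89% of Lumen, so Hiroshi controls Lumen.
Hiroshi did not control Lumen before and does after, so the clause is triggered.

Yes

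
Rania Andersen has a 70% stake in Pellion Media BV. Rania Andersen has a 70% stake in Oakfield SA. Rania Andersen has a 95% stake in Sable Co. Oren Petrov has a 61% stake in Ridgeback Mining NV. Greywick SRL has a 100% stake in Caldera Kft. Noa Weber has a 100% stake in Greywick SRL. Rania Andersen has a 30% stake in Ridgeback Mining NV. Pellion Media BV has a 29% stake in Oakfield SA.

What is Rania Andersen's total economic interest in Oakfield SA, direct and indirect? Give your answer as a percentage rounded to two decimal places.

Rania reaches Oakfield along 2 paths.
Via Pellion: 70% × 29% = 20.3%.
Direct stake: 70% = 70%.
Total: 20.3% + 70% = 90.3%.
Rounded: 90.30%.

90.30%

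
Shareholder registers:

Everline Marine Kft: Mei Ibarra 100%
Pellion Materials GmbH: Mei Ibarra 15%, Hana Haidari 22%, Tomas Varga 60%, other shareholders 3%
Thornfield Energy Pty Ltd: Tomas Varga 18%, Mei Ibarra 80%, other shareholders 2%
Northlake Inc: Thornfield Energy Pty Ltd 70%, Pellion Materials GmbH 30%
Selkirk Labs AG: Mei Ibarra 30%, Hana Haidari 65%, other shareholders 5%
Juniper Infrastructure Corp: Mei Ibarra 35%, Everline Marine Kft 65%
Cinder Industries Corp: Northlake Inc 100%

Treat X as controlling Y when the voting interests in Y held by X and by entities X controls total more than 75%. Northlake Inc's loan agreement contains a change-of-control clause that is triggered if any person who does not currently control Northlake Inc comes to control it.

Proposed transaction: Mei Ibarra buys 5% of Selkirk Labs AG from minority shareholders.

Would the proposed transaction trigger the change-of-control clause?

The purchase changes only Mei's holdings, so Mei is the only person who could newly come to control Northlake.
Mei holds 100% of Everline, so Mei controls Everline.
Mei holds 80% of Thornfield, so Mei controls Thornfield.
Mei and Everline together hold 35% + 65% = 100% of Juniper, so Mei controls Juniper.
In Northlake, Mei's side holds only 70%, not > 75%.
So before the transaction, Mei does not control Northlake.
After the purchase, Mei's direct stake in Selkirk rises to 30% + 5% = 35%.
Mei's side now holds 35% of Selkirk, not > 75%, so Mei still does not control Selkirk.
After the transaction, Mei's side holds 70% of Northlake, not > 75%, so Mei still does not control Northlake.
No new person acquires control, so the clause is not triggered.

No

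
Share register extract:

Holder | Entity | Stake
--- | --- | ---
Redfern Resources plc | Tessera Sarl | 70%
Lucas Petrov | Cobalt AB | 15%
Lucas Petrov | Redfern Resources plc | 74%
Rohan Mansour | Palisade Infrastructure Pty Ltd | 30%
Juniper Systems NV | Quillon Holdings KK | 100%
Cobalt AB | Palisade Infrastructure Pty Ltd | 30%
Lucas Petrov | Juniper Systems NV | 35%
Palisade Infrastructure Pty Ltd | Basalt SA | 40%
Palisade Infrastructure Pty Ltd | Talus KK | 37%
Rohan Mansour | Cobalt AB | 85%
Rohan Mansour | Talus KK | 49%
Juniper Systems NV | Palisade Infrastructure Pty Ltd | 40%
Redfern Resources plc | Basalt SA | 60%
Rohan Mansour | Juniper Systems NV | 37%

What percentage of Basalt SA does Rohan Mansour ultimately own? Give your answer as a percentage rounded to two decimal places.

28.12%

Rohan reaches Basalt along 3 paths.
Via Palisade: 30% × 40% = 12%.
Via Cobalt → Palisade: 85% × 30% × 40% = 10.2%.
Via Juniper → Palisade: 37% × 40% × 40% = 5.92%.
Total: 12% + 10.2% + 5.92% = 28.12%.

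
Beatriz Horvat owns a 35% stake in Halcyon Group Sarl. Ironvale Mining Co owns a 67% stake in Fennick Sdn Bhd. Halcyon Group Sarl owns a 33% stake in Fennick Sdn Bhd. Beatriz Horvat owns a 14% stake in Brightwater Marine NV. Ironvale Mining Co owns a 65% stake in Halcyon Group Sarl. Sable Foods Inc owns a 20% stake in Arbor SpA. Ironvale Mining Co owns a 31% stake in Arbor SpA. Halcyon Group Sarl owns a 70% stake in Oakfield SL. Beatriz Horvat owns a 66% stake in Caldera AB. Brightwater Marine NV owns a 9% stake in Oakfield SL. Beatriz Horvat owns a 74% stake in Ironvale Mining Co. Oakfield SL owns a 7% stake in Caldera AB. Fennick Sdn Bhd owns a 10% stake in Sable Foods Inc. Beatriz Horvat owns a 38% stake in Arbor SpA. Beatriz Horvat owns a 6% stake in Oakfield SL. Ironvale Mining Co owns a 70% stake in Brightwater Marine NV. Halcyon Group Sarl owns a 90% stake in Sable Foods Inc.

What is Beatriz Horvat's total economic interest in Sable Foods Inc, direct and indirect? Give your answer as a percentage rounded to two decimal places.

82.49%

Beatriz reaches Sable along 5 paths.
Via Ironvale → Halcyon → Fennick: 74% × 65% × 33% × 10% = 1.5873%.
Via Halcyon → Fennick: 35% × 33% × 10% = 1.155%.
Via Ironvale → Fennick: 74% × 67% × 10% = 4.958%.
Via Ironvale → Halcyon: 74% × 65% × 90% = 43.29%.
Via Halcyon: 35% × 90% = 31.5%.
Total: 1.5873% + 1.155% + 4.958% + 43.29% + 31.5% = 82.4903%.
Rounded: 82.49%.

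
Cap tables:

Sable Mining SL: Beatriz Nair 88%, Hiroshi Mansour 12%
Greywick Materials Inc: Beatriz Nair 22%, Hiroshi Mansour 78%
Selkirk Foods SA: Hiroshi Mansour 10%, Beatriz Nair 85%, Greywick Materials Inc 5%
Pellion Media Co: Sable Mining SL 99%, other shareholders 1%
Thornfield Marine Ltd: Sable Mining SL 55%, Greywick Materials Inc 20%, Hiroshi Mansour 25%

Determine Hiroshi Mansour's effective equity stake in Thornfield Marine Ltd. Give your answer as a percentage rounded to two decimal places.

Hiroshi reaches Thornfield along 3 paths.
Via Sable: 12% × 55% = 6.6%.
Via Greywick: 78% × 20% = 15.6%.
Direct stake: 25% = 25%.
Total: 6.6% + 15.6% + 25% = 47.2%.
Rounded: 47.20%.

47.20%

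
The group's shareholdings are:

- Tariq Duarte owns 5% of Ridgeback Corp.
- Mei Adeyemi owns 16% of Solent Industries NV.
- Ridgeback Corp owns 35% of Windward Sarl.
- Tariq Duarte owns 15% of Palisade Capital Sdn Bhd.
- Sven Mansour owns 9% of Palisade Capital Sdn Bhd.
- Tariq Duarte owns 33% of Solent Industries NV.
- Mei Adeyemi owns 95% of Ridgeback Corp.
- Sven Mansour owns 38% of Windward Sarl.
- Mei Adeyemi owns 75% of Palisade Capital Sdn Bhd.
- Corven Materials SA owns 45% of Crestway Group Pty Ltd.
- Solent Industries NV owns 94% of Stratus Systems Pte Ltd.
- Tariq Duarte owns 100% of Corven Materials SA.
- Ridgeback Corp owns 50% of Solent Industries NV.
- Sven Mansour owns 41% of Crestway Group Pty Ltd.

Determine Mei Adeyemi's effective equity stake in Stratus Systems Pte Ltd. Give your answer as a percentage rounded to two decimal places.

59.69%

Mei reaches Stratus along 2 paths.
Via Ridgeback → Solent: 95% × 50% × 94% = 44.65%.
Via Solent: 16% × 94% = 15.04%.
Total: 44.65% + 15.04% = 59.69%.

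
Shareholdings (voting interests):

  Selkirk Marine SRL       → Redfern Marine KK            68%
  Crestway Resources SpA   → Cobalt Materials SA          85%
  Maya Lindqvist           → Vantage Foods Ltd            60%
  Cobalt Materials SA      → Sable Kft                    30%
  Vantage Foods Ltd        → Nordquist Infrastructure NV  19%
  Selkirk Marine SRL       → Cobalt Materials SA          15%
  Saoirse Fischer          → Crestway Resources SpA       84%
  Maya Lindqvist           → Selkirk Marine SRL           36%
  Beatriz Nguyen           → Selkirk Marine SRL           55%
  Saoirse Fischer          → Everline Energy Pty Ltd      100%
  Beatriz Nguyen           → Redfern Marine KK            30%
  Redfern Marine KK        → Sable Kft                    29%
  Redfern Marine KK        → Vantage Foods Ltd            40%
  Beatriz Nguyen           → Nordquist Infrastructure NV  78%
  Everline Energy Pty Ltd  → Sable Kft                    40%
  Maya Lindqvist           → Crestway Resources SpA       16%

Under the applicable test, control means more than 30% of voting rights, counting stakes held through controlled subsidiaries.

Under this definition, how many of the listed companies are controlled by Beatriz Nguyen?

4

Beatriz holds 55% of Selkirk, so Beatriz controls Selkirk.
Selkirk and Beatriz together hold 68% + 30% = 98% of Redfern, so Beatriz controls Redfern.
Redfern holds 40% of Vantage, so Beatriz controls Vantage.
Vantage and Beatriz together hold 19% + 78% = 97% of Nordquist, so Beatriz controls Nordquist.
No other company's threshold is met.
Beatriz controls 4 companies.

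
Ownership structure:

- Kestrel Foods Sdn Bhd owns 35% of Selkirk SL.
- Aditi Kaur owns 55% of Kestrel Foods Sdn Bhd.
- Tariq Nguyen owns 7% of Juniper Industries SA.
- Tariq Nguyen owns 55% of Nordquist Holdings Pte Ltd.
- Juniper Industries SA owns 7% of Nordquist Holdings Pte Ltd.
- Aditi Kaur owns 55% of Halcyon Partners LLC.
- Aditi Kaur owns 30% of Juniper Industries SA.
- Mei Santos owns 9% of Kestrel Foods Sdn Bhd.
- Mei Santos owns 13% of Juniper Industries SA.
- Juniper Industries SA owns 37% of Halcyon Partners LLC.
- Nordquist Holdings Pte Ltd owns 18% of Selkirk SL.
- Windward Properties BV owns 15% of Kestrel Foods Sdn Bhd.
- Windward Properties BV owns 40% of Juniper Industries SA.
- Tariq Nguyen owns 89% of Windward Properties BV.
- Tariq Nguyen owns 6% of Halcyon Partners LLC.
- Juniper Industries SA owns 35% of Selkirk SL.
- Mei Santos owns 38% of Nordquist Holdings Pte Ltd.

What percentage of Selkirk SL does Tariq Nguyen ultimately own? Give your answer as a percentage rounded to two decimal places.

Tariq reaches Selkirk along 6 paths.
Via Juniper → Nordquist: 7% × 7% × 18% = 0.0882%.
Via Windward → Juniper → Nordquist: 89% × 40% × 7% × 18% = 0.44856%.
Via Nordquist: 55% × 18% = 9.9%.
Via Windward → Kestrel: 89% × 15% × 35% = 4.6725%.
Via Juniper: 7% × 35% = 2.45%.
Via Windward → Juniper: 89% × 40% × 35% = 12.46%.
Total: 0.0882% + 0.44856% + 9.9% + 4.6725% + 2.45% + 12.46% = 30.01926%.
Rounded: 30.02%.

30.02%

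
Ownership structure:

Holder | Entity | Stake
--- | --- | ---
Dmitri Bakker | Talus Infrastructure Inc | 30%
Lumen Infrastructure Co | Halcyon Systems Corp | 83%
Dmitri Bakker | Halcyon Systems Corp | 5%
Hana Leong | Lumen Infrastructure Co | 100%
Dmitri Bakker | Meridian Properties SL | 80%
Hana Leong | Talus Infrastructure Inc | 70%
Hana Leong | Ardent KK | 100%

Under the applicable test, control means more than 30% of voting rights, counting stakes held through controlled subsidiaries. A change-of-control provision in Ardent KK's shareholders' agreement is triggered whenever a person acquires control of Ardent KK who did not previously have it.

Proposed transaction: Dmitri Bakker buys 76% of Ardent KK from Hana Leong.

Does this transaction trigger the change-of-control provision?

The purchase adds only to Dmitri's holdings (Hana's stake shrinks), so Dmitri is the only person who could newly come to control Ardent.
Dmitri holds 80% of Meridian, so Dmitri controls Meridian.
Neither Dmitri nor any entity Dmitri controls holds any voting interest in Ardent.
So before the transaction, Dmitri does not control Ardent.
After the purchase, Dmitri holds 76% of Ardent directly, and Hana's stake falls to 24%.
Dmitri holds 76% of Ardent, so Dmitri controls Ardent.
Dmitri did not control Ardent before and does after, so the clause is triggered.

Yes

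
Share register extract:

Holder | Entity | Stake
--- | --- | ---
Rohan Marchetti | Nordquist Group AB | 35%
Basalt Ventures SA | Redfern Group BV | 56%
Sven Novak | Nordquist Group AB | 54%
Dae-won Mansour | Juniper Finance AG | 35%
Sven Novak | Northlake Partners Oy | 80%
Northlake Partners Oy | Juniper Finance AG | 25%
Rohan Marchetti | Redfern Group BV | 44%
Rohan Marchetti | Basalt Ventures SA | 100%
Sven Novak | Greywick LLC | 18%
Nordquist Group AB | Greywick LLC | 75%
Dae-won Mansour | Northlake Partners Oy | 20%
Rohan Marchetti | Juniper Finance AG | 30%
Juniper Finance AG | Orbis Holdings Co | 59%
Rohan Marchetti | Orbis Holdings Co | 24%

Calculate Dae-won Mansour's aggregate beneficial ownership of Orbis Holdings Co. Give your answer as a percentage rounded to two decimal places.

23.60%

Dae-won reaches Orbis along 2 paths.
Via Juniper: 35% × 59% = 20.65%.
Via Northlake → Juniper: 20% × 25% × 59% = 2.95%.
Total: 20.65% + 2.95% = 23.6%.
Rounded: 23.60%.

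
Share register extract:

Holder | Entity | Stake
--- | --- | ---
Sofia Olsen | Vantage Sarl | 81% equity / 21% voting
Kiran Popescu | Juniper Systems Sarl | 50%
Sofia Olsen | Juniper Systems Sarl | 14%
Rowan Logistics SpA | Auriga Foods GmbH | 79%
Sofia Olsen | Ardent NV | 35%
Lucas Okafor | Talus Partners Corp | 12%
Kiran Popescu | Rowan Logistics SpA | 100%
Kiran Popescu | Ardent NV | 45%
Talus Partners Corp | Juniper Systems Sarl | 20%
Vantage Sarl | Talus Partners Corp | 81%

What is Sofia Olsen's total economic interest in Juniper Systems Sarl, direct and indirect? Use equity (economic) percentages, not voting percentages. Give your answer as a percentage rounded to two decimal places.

Sofia reaches Juniper along 2 paths.
Via Vantage → Talus: 81% × 81% × 20% = 13.122%.
Direct stake: 14% = 14%.
Total: 13.122% + 14% = 27.122%.
Rounded: 27.12%.

27.12%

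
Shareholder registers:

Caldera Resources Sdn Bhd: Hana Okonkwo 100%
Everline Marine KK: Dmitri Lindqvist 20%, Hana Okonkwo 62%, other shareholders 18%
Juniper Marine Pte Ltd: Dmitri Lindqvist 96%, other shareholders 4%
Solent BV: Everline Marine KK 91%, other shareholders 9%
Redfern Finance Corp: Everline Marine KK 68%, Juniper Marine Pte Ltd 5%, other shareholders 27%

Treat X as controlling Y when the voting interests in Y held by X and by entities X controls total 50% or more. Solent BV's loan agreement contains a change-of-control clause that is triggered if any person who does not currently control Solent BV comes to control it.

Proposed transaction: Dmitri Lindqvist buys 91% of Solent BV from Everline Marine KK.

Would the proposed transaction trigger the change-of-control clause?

Yes

The purchase adds only to Dmitri's holdings (Everline's stake shrinks), so Dmitri is the only person who could newly come to control Solent.
Dmitri holds 96% of Juniper, so Dmitri controls Juniper.
Neither Dmitri nor any entity Dmitri controls holds any voting interest in Solent.
So before the transaction, Dmitri does not control Solent.
After the purchase, Dmitri holds 91% of Solent directly, and Everline's stake falls to 0%.
Dmitri holds 91% of Solent, so Dmitri controls Solent.
Dmitri did not control Solent before and does after, so the clause is triggered.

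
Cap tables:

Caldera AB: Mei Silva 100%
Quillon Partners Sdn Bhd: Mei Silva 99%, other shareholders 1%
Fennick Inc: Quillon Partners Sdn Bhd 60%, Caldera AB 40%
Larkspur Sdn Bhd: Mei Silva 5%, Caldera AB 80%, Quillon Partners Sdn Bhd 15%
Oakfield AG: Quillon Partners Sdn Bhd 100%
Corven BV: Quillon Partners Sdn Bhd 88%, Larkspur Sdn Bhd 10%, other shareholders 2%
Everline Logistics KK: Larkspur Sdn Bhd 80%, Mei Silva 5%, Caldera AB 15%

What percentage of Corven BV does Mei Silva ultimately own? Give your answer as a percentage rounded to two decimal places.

Mei reaches Corven along 4 paths.
Via Quillon: 99% × 88% = 87.12%.
Via Larkspur: 5% × 10% = 0.5%.
Via Caldera → Larkspur: 100% × 80% × 10% = 8%.
Via Quillon → Larkspur: 99% × 15% × 10% = 1.485%.
Total: 87.12% + 0.5% + 8% + 1.485% = 97.105%.
Rounded: 97.11%.

97.11%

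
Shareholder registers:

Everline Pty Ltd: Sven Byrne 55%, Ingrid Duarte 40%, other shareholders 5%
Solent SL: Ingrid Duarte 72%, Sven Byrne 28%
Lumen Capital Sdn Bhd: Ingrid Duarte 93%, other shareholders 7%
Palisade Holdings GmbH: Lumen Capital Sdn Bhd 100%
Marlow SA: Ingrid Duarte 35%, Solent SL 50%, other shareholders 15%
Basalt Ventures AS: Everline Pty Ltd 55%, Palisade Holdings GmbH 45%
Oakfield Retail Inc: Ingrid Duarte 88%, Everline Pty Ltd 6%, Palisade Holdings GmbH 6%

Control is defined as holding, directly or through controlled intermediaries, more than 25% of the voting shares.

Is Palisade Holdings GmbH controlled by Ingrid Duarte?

Yes

Ingrid holds 93% of Lumen, so Ingrid controls Lumen.
Lumen holds 100% of Palisade, so Ingrid controls Palisade.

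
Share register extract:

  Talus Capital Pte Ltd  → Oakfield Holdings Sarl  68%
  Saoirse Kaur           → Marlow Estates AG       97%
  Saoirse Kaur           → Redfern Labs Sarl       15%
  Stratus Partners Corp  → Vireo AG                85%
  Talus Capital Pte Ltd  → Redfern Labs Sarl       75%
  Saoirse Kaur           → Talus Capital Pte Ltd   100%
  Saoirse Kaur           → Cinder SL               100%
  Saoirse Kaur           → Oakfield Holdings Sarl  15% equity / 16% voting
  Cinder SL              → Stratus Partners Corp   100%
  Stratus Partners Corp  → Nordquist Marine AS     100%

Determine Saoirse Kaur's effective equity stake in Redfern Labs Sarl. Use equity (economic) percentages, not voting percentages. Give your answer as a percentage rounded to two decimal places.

Saoirse reaches Redfern along 2 paths.
Via Talus: 100% × 75% = 75%.
Direct stake: 15% = 15%.
Total: 75% + 15% = 90%.
Rounded: 90.00%.

90.00%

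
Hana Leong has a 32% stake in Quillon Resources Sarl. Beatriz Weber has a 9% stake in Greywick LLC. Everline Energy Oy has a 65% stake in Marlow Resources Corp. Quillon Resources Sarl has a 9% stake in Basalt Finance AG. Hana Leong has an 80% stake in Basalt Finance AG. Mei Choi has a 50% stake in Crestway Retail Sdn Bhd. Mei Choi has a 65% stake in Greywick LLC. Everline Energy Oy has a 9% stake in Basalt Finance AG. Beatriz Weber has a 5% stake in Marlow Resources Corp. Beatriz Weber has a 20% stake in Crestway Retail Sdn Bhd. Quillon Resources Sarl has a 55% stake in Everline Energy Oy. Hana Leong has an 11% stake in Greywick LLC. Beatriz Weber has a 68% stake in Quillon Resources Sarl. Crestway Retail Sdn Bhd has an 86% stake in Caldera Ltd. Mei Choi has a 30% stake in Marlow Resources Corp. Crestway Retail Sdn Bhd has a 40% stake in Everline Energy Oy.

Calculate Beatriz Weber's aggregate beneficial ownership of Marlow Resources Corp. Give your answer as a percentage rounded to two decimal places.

34.51%

Beatriz reaches Marlow along 3 paths.
Via Quillon → Everline: 68% × 55% × 65% = 24.31%.
Via Crestway → Everline: 20% × 40% × 65% = 5.2%.
Direct stake: 5% = 5%.
Total: 24.31% + 5.2% + 5% = 34.51%.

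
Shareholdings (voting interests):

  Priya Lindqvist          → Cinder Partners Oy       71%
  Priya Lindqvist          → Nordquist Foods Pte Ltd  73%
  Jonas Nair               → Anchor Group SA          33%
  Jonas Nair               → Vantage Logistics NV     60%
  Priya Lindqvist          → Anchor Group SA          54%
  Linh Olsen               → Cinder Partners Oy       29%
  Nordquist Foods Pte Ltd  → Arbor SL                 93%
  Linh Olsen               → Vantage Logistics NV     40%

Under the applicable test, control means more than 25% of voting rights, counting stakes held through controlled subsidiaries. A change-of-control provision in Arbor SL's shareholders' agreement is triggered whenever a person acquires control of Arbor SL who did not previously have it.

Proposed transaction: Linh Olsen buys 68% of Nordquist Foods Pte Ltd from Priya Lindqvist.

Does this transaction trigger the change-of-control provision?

The purchase adds only to Linh's holdings (Priya's stake shrinks), so Linh is the only person who could newly come to control Arbor.
Linh holds 40% of Vantage, so Linh controls Vantage.
Linh holds 29% of Cinder, so Linh controls Cinder.
Neither Linh nor any entity Linh controls holds any voting interest in Arbor.
So before the transaction, Linh does not control Arbor.
After the purchase, Linh holds 68% of Nordquist directly, and Priya's stake falls to 5%.
Linh holds 68% of Nordquist, so Linh controls Nordquist.
Nordquist holds 93% of Arbor, so Linh controls Arbor.
Linh did not control Arbor before and does after, so the clause is triggered.

Yes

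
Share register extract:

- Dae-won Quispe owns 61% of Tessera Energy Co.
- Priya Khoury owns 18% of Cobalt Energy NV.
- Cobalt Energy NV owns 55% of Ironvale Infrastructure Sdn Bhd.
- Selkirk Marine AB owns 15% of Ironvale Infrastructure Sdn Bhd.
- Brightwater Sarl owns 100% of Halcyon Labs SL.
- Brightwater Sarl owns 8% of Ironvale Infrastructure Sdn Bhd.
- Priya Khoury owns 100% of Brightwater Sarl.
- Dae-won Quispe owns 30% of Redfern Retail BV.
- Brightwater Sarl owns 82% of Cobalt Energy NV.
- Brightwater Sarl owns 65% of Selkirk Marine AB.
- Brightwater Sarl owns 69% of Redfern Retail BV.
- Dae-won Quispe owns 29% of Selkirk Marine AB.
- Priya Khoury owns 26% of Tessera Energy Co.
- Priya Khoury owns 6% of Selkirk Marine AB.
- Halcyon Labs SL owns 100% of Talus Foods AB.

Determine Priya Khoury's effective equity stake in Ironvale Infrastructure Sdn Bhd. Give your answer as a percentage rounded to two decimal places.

Priya reaches Ironvale along 5 paths.
Via Cobalt: 18% × 55% = 9.9%.
Via Brightwater → Cobalt: 100% × 82% × 55% = 45.1%.
Via Brightwater: 100% × 8% = 8%.
Via Brightwater → Selkirk: 100% × 65% × 15% = 9.75%.
Via Selkirk: 6% × 15% = 0.9%.
Total: 9.9% + 45.1% + 8% + 9.75% + 0.9% = 73.65%.

73.65%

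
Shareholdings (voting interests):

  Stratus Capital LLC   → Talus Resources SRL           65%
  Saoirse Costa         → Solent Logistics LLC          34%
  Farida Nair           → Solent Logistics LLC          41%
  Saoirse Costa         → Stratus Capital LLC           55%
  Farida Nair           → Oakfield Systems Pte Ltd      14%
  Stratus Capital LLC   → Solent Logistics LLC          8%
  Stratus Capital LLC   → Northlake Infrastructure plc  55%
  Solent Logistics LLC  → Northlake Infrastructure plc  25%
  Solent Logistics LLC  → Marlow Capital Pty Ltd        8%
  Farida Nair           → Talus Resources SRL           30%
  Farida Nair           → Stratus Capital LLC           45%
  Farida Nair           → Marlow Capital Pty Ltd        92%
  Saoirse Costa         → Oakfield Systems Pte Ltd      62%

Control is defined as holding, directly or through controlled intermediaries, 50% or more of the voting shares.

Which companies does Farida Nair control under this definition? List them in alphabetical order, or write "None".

Farida holds 92% of Marlow, so Farida controls Marlow.
No other company's threshold is met.

Marlow Capital Pty Ltd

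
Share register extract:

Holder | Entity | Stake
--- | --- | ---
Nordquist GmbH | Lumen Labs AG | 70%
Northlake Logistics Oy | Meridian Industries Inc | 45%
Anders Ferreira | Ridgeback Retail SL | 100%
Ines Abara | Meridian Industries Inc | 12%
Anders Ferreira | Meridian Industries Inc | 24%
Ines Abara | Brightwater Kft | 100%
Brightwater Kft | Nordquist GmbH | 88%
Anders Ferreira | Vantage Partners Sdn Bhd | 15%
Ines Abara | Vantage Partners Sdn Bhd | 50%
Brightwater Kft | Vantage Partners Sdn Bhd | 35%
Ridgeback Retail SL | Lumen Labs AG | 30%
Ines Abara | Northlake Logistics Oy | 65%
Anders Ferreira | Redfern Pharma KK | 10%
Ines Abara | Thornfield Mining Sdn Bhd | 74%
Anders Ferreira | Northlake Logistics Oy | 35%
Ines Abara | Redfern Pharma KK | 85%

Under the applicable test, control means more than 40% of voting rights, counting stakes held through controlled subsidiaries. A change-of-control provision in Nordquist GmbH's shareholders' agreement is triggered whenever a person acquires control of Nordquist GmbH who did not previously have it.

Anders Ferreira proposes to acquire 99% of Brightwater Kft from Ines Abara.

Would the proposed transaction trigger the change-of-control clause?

The purchase adds only to Anders's holdings (Ines's stake shrinks), so Anders is the only person who could newly come to control Nordquist.
Anders holds 100% of Ridgeback, so Anders controls Ridgeback.
Neither Anders nor any entity Anders controls holds any voting interest in Nordquist.
So before the transaction, Anders does not control Nordquist.
After the purchase, Anders holds 99% of Brightwater directly, and Ines's stake falls to 1%.
Anders holds 99% of Brightwater, so Anders controls Brightwater.
Brightwater holds 88% of Nordquist, so Anders controls Nordquist.
Anders did not control Nordquist before and does after, so the clause is triggered.

Yes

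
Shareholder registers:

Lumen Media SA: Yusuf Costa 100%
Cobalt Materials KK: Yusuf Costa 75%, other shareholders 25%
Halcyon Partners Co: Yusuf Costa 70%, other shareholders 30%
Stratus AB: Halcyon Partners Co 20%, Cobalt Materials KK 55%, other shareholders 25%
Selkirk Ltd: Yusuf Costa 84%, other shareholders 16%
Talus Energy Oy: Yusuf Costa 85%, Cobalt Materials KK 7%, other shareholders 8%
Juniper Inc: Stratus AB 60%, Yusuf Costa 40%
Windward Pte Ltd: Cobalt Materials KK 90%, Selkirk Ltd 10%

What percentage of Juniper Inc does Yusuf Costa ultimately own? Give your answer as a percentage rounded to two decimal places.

73.15%

Yusuf reaches Juniper along 3 paths.
Via Halcyon → Stratus: 70% × 20% × 60% = 8.4%.
Via Cobalt → Stratus: 75% × 55% × 60% = 24.75%.
Direct stake: 40% = 40%.
Total: 8.4% + 24.75% + 40% = 73.15%.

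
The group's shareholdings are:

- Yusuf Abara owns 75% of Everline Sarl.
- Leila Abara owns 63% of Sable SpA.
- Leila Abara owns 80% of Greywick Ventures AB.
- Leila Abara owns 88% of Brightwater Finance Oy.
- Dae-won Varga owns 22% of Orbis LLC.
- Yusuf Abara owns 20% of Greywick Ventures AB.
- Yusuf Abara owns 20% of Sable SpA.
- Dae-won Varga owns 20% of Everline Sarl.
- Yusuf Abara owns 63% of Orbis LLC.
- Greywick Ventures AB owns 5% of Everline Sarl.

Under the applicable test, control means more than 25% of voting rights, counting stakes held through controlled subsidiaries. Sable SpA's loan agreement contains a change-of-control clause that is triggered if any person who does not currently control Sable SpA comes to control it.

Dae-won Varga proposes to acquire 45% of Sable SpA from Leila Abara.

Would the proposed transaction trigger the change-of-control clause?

Yes

The purchase adds only to Dae-won's holdings (Leila's stake shrinks), so Dae-won is the only person who could newly come to control Sable.
Dae-won's largest direct stake is 22% in Orbis, which does not meet the threshold, so Dae-won controls no company.
Neither Dae-won nor any entity Dae-won controls holds any voting interest in Sable.
So before the transaction, Dae-won does not control Sable.
After the purchase, Dae-won holds 45% of Sable directly, and Leila's stake falls to 18%.
Dae-won holds 45% of Sable, so Dae-won controls Sable.
Dae-won did not control Sable before and does after, so the clause is triggered.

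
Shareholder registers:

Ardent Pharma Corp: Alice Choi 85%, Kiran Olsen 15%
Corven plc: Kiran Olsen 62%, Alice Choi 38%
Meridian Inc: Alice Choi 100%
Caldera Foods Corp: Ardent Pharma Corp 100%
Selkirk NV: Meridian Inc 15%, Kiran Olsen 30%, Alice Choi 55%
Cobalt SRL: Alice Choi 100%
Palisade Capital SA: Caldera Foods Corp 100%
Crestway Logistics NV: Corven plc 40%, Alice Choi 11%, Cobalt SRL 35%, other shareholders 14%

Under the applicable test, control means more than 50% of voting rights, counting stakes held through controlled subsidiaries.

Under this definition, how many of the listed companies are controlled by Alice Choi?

Alice holds 85% of Ardent, so Alice controls Ardent.
Alice holds 100% of Meridian, so Alice controls Meridian.
Ardent holds 100% of Caldera, so Alice controls Caldera.
Meridian and Alice together hold 15% + 55% = 70% of Selkirk, so Alice controls Selkirk.
Alice holds 100% of Cobalt, so Alice controls Cobalt.
Caldera holds 100% of Palisade, so Alice controls Palisade.
No other company's threshold is met.
Alice controls 6 companies.

6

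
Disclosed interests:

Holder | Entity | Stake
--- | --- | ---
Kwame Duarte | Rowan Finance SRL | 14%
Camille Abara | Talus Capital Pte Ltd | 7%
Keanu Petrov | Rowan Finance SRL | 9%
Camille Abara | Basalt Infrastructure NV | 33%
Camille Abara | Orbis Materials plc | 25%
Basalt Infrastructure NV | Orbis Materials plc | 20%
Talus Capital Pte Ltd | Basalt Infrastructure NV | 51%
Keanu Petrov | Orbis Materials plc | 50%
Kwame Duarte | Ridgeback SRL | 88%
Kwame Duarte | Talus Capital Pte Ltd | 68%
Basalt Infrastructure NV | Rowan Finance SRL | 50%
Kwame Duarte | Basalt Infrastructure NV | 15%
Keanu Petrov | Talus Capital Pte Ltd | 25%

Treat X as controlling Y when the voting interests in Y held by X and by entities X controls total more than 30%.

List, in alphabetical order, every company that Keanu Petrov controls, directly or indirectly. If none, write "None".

Orbis Materials plc

Keanu holds 50% of Orbis, so Keanu controls Orbis.
No other company's threshold is met.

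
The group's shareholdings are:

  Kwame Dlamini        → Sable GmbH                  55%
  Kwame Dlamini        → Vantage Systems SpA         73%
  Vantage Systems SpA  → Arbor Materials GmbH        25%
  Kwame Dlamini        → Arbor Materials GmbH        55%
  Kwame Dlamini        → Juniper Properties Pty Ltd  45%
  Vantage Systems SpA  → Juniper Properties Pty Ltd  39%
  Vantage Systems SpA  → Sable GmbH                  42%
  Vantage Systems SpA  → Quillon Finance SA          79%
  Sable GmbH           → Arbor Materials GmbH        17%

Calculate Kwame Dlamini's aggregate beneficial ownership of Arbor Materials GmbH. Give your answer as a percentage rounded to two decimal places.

87.81%

Kwame reaches Arbor along 4 paths.
Via Vantage → Sable: 73% × 42% × 17% = 5.2122%.
Via Sable: 55% × 17% = 9.35%.
Via Vantage: 73% × 25% = 18.25%.
Direct stake: 55% = 55%.
Total: 5.2122% + 9.35% + 18.25% + 55% = 87.8122%.
Rounded: 87.81%.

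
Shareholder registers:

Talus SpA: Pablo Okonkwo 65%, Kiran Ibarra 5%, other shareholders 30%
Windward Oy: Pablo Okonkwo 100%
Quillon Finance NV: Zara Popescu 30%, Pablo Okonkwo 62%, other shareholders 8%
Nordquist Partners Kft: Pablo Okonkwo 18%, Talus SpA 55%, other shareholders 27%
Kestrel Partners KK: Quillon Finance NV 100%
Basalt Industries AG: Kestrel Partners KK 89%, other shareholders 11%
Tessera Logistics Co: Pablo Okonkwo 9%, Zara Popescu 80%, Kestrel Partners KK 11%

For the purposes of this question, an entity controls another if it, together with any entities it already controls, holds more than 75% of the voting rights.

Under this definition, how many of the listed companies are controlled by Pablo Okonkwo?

1

Pablo holds 100% of Windward, so Pablo controls Windward.
No other company's threshold is met.
Pablo controls 1 company.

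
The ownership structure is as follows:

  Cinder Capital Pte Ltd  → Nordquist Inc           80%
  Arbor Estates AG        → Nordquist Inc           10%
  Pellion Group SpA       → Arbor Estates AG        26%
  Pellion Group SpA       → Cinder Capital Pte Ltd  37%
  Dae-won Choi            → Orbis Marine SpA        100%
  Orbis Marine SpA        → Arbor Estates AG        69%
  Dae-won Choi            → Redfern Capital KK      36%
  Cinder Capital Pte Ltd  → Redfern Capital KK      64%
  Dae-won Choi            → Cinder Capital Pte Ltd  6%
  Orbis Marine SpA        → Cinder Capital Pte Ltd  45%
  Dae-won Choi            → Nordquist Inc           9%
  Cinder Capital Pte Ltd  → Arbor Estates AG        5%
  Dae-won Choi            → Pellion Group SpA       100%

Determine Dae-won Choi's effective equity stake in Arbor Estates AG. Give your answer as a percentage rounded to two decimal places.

Dae-won reaches Arbor along 5 paths.
Via Pellion: 100% × 26% = 26%.
Via Orbis: 100% × 69% = 69%.
Via Pellion → Cinder: 100% × 37% × 5% = 1.85%.
Via Orbis → Cinder: 100% × 45% × 5% = 2.25%.
Via Cinder: 6% × 5% = 0.3%.
Total: 26% + 69% + 1.85% + 2.25% + 0.3% = 99.4%.
Rounded: 99.40%.

99.40%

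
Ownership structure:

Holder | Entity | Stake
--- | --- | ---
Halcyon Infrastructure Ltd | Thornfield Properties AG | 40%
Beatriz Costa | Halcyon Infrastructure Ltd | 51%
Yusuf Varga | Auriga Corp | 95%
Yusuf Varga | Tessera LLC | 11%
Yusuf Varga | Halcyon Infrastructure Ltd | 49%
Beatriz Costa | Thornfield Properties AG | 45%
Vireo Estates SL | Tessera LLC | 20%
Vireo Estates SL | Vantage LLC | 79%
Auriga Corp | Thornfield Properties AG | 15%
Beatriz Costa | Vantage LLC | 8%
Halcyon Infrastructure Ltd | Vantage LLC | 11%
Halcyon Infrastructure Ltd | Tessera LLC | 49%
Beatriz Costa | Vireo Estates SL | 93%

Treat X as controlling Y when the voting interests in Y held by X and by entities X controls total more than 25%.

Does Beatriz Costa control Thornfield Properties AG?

Yes

Beatriz holds 51% of Halcyon, so Beatriz controls Halcyon.
Beatriz and Halcyon together hold 45% + 40% = 85% of Thornfield, so Beatriz controls Thornfield.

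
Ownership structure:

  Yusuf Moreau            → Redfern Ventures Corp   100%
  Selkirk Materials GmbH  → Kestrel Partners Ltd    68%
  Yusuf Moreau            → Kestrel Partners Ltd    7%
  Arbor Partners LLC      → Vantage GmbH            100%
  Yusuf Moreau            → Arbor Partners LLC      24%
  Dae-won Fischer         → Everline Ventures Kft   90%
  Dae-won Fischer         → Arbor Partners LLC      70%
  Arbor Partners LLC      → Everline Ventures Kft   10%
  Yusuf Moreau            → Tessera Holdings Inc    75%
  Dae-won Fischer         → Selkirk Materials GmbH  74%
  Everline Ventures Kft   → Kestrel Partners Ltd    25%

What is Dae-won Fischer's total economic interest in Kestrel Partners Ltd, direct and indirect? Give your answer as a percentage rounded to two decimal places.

Dae-won reaches Kestrel along 3 paths.
Via Arbor → Everline: 70% × 10% × 25% = 1.75%.
Via Everline: 90% × 25% = 22.5%.
Via Selkirk: 74% × 68% = 50.32%.
Total: 1.75% + 22.5% + 50.32% = 74.57%.

74.57%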